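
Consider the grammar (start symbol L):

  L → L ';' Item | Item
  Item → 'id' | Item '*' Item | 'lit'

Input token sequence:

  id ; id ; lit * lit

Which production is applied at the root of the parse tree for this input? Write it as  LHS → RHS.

L → L ';' Item

[L [L [L [Item id]] ; [Item id]] ; [Item [Item lit] * [Item lit]]]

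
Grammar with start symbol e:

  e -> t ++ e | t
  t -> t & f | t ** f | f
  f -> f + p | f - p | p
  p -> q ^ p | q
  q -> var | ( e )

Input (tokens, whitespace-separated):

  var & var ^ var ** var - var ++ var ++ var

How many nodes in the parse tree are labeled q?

[e [t [t [t [f [p [q var]]]] & [f [p [q var] ^ [p [q var]]]]] ** [f [f [p [q var]]] - [p [q var]]]] ++ [e [t [f [p [q var]]]] ++ [e [t [f [p [q var]]]]]]]

7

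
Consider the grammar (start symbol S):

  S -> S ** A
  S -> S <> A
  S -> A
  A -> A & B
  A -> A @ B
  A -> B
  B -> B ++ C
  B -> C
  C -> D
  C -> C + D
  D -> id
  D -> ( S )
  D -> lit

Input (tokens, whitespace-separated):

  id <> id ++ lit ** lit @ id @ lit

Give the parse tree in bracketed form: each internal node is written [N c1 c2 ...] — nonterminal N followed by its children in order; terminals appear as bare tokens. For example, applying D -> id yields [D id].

[S [S [S [A [B [C [D id]]]]] <> [A [B [B [C [D id]]] ++ [C [D lit]]]]] ** [A [A [A [B [C [D lit]]]] @ [B [C [D id]]]] @ [B [C [D lit]]]]]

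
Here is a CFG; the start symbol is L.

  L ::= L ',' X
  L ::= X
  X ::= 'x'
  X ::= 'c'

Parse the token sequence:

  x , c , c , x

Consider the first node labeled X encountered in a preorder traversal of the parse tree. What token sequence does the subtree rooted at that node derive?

[L [L [L [L [X x]] , [X c]] , [X c]] , [X x]]

x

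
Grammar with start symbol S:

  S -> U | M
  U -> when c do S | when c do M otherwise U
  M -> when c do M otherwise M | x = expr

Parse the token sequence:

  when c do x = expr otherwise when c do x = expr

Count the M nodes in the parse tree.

2

[S [U when c do [M x = expr] otherwise [U when c do [S [M x = expr]]]]]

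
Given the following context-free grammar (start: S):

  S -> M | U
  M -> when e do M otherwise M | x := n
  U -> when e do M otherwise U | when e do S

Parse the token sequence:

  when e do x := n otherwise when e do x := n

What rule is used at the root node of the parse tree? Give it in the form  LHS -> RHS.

[S [U when e do [M x := n] otherwise [U when e do [S [M x := n]]]]]

S -> U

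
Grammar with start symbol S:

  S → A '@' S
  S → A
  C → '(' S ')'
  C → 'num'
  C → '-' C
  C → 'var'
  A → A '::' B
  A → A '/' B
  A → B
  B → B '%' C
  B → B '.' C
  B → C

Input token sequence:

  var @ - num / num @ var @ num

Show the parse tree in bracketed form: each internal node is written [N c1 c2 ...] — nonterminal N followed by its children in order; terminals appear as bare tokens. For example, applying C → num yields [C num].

S
A @ S
B @ S
C @ S
var @ S
var @ A @ S
var @ A / B @ S
var @ B / B @ S
var @ C / B @ S
var @ - C / B @ S
var @ - num / B @ S
var @ - num / C @ S
var @ - num / num @ S
var @ - num / num @ A @ S
var @ - num / num @ B @ S
var @ - num / num @ C @ S
var @ - num / num @ var @ S
var @ - num / num @ var @ A
var @ - num / num @ var @ B
var @ - num / num @ var @ C
var @ - num / num @ var @ num

[S [A [B [C var]]] @ [S [A [A [B [C - [C num]]]] / [B [C num]]] @ [S [A [B [C var]]] @ [S [A [B [C num]]]]]]]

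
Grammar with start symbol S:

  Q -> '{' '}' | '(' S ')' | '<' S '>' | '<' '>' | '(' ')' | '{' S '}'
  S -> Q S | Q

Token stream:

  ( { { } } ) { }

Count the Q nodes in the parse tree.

4

[S [Q ( [S [Q { [S [Q { }]] }]] )] [S [Q { }]]]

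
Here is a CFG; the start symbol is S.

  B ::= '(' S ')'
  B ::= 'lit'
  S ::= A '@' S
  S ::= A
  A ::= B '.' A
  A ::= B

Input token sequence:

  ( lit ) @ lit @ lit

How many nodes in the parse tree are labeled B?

[S [A [B ( [S [A [B lit]]] )]] @ [S [A [B lit]] @ [S [A [B lit]]]]]

4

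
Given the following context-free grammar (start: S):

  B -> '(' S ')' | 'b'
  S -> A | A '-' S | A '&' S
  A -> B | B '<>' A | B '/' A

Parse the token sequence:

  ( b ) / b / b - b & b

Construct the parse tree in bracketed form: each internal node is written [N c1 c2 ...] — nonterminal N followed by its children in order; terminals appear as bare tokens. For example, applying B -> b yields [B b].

[S [A [B ( [S [A [B b]]] )] / [A [B b] / [A [B b]]]] - [S [A [B b]] & [S [A [B b]]]]]

S
A - S
B / A - S
( S ) / A - S
( A ) / A - S
( B ) / A - S
( b ) / A - S
( b ) / B / A - S
( b ) / b / A - S
( b ) / b / B - S
( b ) / b / b - S
( b ) / b / b - A & S
( b ) / b / b - B & S
( b ) / b / b - b & S
( b ) / b / b - b & A
( b ) / b / b - b & B
( b ) / b / b - b & b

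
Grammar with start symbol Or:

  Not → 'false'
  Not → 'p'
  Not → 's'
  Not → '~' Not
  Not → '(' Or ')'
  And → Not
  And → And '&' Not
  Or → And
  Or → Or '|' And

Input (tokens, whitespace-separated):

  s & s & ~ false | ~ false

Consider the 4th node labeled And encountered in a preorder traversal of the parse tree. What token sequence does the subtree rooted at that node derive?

~ false

[Or [Or [And [And [And [Not s]] & [Not s]] & [Not ~ [Not false]]]] | [And [Not ~ [Not false]]]]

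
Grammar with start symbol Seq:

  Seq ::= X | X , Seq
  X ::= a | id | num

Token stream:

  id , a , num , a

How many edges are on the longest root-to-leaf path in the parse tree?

[Seq [X id] , [Seq [X a] , [Seq [X num] , [Seq [X a]]]]]

5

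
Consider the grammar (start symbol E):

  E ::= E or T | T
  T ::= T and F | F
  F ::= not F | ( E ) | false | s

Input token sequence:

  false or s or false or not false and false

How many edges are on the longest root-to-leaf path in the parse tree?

[E [E [E [E [T [F false]]] or [T [F s]]] or [T [F false]]] or [T [T [F not [F false]]] and [F false]]]

6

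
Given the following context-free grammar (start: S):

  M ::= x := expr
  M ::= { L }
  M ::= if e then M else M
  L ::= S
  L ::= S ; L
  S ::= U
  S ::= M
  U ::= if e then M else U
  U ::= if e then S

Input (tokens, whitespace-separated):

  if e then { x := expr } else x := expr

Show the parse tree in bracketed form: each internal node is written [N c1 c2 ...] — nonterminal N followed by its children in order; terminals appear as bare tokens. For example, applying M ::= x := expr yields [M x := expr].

S
M
if e then M else M
if e then { L } else M
if e then { S } else M
if e then { M } else M
if e then { x := expr } else M
if e then { x := expr } else x := expr

[S [M if e then [M { [L [S [M x := expr]]] }] else [M x := expr]]]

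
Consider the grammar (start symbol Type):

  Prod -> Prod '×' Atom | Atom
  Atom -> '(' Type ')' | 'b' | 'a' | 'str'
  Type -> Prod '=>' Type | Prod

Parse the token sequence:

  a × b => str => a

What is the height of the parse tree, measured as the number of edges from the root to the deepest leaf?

5

[Type [Prod [Prod [Atom a]] × [Atom b]] => [Type [Prod [Atom str]] => [Type [Prod [Atom a]]]]]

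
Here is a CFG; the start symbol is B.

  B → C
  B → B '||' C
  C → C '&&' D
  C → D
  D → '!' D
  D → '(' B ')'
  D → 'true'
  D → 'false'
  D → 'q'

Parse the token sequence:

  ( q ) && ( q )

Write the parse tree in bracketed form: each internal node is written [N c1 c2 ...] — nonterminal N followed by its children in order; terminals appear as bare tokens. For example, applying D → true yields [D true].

[B [C [C [D ( [B [C [D q]]] )]] && [D ( [B [C [D q]]] )]]]

B
C
C && D
D && D
( B ) && D
( C ) && D
( D ) && D
( q ) && D
( q ) && ( B )
( q ) && ( C )
( q ) && ( D )
( q ) && ( q )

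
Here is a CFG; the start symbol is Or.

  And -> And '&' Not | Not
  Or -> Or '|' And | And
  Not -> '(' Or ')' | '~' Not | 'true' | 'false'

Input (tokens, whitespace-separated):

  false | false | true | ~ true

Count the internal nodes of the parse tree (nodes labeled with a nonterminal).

[Or [Or [Or [Or [And [Not false]]] | [And [Not false]]] | [And [Not true]]] | [And [Not ~ [Not true]]]]

13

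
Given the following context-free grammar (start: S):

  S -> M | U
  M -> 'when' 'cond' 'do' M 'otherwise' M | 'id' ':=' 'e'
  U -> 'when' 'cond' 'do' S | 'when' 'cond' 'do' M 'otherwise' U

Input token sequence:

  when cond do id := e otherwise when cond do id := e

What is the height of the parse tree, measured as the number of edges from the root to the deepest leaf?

[S [U when cond do [M id := e] otherwise [U when cond do [S [M id := e]]]]]

5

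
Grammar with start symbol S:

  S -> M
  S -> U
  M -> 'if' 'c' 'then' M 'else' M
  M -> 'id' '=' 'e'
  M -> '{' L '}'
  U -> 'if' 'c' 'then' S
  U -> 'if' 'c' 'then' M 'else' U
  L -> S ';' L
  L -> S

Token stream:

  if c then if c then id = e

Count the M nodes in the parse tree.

1

[S [U if c then [S [U if c then [S [M id = e]]]]]]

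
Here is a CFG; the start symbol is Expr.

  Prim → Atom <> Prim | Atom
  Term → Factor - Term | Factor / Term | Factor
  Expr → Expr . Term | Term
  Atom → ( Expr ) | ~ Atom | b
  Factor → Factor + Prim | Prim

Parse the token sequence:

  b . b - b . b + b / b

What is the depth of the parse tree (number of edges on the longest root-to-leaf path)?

7

[Expr [Expr [Expr [Term [Factor [Prim [Atom b]]]]] . [Term [Factor [Prim [Atom b]]] - [Term [Factor [Prim [Atom b]]]]]] . [Term [Factor [Factor [Prim [Atom b]]] + [Prim [Atom b]]] / [Term [Factor [Prim [Atom b]]]]]]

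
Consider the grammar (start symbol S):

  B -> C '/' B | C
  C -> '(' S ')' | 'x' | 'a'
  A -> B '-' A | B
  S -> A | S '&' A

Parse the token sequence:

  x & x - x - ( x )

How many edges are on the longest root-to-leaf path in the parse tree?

[S [S [A [B [C x]]]] & [A [B [C x]] - [A [B [C x]] - [A [B [C ( [S [A [B [C x]]]] )]]]]]]

10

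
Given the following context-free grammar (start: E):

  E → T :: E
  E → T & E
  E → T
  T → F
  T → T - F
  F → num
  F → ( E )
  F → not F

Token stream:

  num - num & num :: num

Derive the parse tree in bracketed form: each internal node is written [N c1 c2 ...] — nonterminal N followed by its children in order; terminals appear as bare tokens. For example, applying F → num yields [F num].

E
T & E
T - F & E
F - F & E
num - F & E
num - num & E
num - num & T :: E
num - num & F :: E
num - num & num :: E
num - num & num :: T
num - num & num :: F
num - num & num :: num

[E [T [T [F num]] - [F num]] & [E [T [F num]] :: [E [T [F num]]]]]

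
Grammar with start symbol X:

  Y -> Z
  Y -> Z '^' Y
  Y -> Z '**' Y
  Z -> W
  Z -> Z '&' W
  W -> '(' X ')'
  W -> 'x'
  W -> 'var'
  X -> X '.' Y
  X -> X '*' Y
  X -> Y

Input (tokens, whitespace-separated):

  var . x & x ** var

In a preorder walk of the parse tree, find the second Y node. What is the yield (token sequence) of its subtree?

x & x ** var

[X [X [Y [Z [W var]]]] . [Y [Z [Z [W x]] & [W x]] ** [Y [Z [W var]]]]]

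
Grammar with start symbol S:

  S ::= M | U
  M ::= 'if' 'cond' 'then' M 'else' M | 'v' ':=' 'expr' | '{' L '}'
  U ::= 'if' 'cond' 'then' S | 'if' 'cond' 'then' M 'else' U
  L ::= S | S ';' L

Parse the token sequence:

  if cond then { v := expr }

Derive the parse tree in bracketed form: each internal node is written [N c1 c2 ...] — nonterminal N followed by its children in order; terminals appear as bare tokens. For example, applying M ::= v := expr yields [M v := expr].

[S [U if cond then [S [M { [L [S [M v := expr]]] }]]]]

S
U
if cond then S
if cond then M
if cond then { L }
if cond then { S }
if cond then { M }
if cond then { v := expr }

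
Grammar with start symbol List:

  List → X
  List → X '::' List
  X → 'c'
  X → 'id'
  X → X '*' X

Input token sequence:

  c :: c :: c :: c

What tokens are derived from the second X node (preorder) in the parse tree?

c

[List [X c] :: [List [X c] :: [List [X c] :: [List [X c]]]]]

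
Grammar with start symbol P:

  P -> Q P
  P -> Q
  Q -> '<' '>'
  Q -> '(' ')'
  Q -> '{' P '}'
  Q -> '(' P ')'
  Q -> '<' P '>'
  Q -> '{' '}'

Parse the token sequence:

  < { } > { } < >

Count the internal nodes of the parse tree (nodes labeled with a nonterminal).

[P [Q < [P [Q { }]] >] [P [Q { }] [P [Q < >]]]]

8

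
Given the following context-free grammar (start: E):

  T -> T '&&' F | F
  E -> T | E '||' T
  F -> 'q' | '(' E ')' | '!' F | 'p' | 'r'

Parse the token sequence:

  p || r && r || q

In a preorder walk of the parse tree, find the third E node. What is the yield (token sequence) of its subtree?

p

[E [E [E [T [F p]]] || [T [T [F r]] && [F r]]] || [T [F q]]]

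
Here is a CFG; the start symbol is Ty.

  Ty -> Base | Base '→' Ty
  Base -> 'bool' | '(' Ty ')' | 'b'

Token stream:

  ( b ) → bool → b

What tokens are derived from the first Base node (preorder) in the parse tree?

( b )

[Ty [Base ( [Ty [Base b]] )] → [Ty [Base bool] → [Ty [Base b]]]]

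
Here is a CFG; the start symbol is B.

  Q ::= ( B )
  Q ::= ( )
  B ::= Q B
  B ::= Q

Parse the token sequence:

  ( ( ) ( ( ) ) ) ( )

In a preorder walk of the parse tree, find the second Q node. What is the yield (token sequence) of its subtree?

( )

[B [Q ( [B [Q ( )] [B [Q ( [B [Q ( )]] )]]] )] [B [Q ( )]]]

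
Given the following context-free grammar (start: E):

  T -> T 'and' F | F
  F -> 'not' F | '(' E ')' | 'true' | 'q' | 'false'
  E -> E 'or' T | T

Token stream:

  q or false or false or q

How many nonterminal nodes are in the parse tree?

12

[E [E [E [E [T [F q]]] or [T [F false]]] or [T [F false]]] or [T [F q]]]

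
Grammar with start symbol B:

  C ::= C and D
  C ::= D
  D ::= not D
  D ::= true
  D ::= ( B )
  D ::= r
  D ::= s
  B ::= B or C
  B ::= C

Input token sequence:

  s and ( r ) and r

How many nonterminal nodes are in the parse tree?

[B [C [C [C [D s]] and [D ( [B [C [D r]]] )]] and [D r]]]

10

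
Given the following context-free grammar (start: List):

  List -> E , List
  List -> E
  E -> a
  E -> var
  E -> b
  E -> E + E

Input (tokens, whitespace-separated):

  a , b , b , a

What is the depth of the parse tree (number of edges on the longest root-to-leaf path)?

[List [E a] , [List [E b] , [List [E b] , [List [E a]]]]]

5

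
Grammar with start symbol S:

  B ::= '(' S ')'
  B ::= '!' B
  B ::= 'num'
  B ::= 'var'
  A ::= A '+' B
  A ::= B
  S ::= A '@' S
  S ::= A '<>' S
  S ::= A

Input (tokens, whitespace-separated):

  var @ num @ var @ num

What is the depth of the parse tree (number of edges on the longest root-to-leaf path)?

[S [A [B var]] @ [S [A [B num]] @ [S [A [B var]] @ [S [A [B num]]]]]]

6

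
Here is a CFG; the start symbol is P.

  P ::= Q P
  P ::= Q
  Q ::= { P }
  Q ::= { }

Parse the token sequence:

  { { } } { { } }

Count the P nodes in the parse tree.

[P [Q { [P [Q { }]] }] [P [Q { [P [Q { }]] }]]]

4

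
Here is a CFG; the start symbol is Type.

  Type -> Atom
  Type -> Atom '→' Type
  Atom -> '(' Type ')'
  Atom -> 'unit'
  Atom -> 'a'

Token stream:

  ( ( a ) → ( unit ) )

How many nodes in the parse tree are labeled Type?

5

[Type [Atom ( [Type [Atom ( [Type [Atom a]] )] → [Type [Atom ( [Type [Atom unit]] )]]] )]]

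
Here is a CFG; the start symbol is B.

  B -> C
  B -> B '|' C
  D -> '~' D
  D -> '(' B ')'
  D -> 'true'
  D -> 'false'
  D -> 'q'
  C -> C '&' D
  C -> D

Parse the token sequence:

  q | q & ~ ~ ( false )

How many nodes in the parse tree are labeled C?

4

[B [B [C [D q]]] | [C [C [D q]] & [D ~ [D ~ [D ( [B [C [D false]]] )]]]]]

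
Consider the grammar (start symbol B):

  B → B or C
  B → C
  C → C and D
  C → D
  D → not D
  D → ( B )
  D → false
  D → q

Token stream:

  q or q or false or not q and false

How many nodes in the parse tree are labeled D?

[B [B [B [B [C [D q]]] or [C [D q]]] or [C [D false]]] or [C [C [D not [D q]]] and [D false]]]

6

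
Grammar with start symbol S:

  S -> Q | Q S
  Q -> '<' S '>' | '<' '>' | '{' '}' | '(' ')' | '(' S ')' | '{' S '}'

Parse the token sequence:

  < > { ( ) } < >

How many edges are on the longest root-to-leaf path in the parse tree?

[S [Q < >] [S [Q { [S [Q ( )]] }] [S [Q < >]]]]

5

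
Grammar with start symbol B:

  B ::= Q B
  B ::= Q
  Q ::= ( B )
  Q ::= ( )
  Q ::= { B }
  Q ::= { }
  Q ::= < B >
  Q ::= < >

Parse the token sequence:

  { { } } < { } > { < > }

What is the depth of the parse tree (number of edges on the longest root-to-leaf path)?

[B [Q { [B [Q { }]] }] [B [Q < [B [Q { }]] >] [B [Q { [B [Q < >]] }]]]]

6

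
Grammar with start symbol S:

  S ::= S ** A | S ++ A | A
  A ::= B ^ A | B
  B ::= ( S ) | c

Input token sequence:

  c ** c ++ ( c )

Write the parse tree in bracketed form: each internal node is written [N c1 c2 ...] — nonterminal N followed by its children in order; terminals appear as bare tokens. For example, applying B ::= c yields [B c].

[S [S [S [A [B c]]] ** [A [B c]]] ++ [A [B ( [S [A [B c]]] )]]]

S
S ++ A
S ** A ++ A
A ** A ++ A
B ** A ++ A
c ** A ++ A
c ** B ++ A
c ** c ++ A
c ** c ++ B
c ** c ++ ( S )
c ** c ++ ( A )
c ** c ++ ( B )
c ** c ++ ( c )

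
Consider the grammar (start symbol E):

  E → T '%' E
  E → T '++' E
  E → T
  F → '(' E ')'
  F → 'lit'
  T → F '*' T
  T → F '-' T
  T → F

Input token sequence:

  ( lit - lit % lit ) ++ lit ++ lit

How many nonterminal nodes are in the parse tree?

17

[E [T [F ( [E [T [F lit] - [T [F lit]]] % [E [T [F lit]]]] )]] ++ [E [T [F lit]] ++ [E [T [F lit]]]]]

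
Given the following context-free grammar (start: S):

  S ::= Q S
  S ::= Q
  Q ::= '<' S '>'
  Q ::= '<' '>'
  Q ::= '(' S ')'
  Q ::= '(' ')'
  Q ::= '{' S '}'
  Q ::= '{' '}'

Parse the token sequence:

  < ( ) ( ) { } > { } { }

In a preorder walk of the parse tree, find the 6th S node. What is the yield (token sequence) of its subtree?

{ }

[S [Q < [S [Q ( )] [S [Q ( )] [S [Q { }]]]] >] [S [Q { }] [S [Q { }]]]]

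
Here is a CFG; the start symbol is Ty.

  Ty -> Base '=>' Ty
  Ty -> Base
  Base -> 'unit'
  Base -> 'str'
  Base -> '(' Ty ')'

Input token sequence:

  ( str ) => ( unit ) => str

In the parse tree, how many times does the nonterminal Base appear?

5

[Ty [Base ( [Ty [Base str]] )] => [Ty [Base ( [Ty [Base unit]] )] => [Ty [Base str]]]]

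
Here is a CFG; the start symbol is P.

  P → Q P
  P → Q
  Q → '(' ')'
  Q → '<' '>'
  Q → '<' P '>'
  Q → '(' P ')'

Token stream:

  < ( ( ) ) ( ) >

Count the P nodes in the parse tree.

4

[P [Q < [P [Q ( [P [Q ( )]] )] [P [Q ( )]]] >]]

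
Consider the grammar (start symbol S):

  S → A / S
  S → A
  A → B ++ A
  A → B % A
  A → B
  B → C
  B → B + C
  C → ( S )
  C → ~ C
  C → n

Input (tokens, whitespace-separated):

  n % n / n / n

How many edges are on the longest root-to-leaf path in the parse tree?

[S [A [B [C n]] % [A [B [C n]]]] / [S [A [B [C n]]] / [S [A [B [C n]]]]]]

6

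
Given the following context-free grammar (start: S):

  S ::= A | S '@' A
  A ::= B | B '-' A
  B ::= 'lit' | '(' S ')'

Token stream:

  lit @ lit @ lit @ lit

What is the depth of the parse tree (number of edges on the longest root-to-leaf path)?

6

[S [S [S [S [A [B lit]]] @ [A [B lit]]] @ [A [B lit]]] @ [A [B lit]]]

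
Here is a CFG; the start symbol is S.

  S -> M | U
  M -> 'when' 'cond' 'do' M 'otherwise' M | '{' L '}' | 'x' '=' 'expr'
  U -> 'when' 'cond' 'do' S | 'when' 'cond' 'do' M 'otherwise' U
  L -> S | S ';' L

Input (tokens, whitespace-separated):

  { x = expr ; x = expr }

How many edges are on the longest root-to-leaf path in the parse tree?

6

[S [M { [L [S [M x = expr]] ; [L [S [M x = expr]]]] }]]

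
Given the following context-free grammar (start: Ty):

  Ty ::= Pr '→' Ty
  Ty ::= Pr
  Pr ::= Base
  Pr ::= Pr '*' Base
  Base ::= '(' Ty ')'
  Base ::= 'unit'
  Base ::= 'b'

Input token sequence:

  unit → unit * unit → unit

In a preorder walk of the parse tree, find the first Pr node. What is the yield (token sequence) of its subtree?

[Ty [Pr [Base unit]] → [Ty [Pr [Pr [Base unit]] * [Base unit]] → [Ty [Pr [Base unit]]]]]

unit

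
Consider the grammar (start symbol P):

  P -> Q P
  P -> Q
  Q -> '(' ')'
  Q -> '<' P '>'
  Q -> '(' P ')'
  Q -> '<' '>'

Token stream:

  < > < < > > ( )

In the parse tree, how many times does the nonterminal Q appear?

4

[P [Q < >] [P [Q < [P [Q < >]] >] [P [Q ( )]]]]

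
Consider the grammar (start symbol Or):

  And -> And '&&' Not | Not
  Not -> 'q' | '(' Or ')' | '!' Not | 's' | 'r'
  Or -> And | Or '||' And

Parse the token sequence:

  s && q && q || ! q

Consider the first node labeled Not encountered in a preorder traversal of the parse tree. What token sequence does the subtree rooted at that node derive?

s

[Or [Or [And [And [And [Not s]] && [Not q]] && [Not q]]] || [And [Not ! [Not q]]]]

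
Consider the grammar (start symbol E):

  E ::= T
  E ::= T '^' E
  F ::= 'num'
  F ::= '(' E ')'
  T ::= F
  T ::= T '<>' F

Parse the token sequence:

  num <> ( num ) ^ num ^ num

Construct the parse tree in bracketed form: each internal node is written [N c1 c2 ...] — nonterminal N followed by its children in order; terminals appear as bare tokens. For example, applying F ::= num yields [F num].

E
T ^ E
T <> F ^ E
F <> F ^ E
num <> F ^ E
num <> ( E ) ^ E
num <> ( T ) ^ E
num <> ( F ) ^ E
num <> ( num ) ^ E
num <> ( num ) ^ T ^ E
num <> ( num ) ^ F ^ E
num <> ( num ) ^ num ^ E
num <> ( num ) ^ num ^ T
num <> ( num ) ^ num ^ F
num <> ( num ) ^ num ^ num

[E [T [T [F num]] <> [F ( [E [T [F num]]] )]] ^ [E [T [F num]] ^ [E [T [F num]]]]]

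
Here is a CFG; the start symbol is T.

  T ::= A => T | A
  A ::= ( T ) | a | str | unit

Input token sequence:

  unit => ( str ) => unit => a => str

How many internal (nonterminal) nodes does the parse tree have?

[T [A unit] => [T [A ( [T [A str]] )] => [T [A unit] => [T [A a] => [T [A str]]]]]]

12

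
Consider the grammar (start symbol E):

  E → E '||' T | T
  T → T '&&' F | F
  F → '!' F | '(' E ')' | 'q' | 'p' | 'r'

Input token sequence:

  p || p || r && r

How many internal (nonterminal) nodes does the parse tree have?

11

[E [E [E [T [F p]]] || [T [F p]]] || [T [T [F r]] && [F r]]]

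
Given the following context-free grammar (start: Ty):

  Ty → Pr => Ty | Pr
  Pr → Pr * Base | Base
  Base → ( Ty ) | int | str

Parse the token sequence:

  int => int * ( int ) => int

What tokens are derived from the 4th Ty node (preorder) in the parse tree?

[Ty [Pr [Base int]] => [Ty [Pr [Pr [Base int]] * [Base ( [Ty [Pr [Base int]]] )]] => [Ty [Pr [Base int]]]]]

int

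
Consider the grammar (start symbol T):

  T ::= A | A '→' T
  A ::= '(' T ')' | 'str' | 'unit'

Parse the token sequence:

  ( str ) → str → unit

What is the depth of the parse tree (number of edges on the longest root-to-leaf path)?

[T [A ( [T [A str]] )] → [T [A str] → [T [A unit]]]]

4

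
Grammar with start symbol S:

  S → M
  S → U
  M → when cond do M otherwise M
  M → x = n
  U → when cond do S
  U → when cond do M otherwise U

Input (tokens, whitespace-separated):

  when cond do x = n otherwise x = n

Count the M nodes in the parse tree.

[S [M when cond do [M x = n] otherwise [M x = n]]]

3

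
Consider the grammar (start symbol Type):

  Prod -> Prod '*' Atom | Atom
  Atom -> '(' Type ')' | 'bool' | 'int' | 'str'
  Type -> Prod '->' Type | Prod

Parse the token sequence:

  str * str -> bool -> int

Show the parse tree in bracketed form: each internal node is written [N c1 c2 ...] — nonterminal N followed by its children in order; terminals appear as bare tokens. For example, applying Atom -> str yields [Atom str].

[Type [Prod [Prod [Atom str]] * [Atom str]] -> [Type [Prod [Atom bool]] -> [Type [Prod [Atom int]]]]]

Type
Prod -> Type
Prod * Atom -> Type
Atom * Atom -> Type
str * Atom -> Type
str * str -> Type
str * str -> Prod -> Type
str * str -> Atom -> Type
str * str -> bool -> Type
str * str -> bool -> Prod
str * str -> bool -> Atom
str * str -> bool -> int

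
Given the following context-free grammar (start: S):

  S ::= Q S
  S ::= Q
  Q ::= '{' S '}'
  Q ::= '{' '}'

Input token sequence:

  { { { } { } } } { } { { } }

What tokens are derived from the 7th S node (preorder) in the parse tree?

{ }

[S [Q { [S [Q { [S [Q { }] [S [Q { }]]] }]] }] [S [Q { }] [S [Q { [S [Q { }]] }]]]]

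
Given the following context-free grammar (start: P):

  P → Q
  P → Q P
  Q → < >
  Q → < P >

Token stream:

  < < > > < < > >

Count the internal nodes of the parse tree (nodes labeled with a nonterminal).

8

[P [Q < [P [Q < >]] >] [P [Q < [P [Q < >]] >]]]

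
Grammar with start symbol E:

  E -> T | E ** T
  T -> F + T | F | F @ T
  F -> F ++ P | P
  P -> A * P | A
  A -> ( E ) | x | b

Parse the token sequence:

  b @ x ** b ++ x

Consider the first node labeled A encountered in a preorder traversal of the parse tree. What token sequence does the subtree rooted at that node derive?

[E [E [T [F [P [A b]]] @ [T [F [P [A x]]]]]] ** [T [F [F [P [A b]]] ++ [P [A x]]]]]

b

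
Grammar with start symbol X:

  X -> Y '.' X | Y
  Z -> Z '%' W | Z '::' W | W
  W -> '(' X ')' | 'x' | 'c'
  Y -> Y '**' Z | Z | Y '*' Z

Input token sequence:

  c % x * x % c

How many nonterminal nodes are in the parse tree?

[X [Y [Y [Z [Z [W c]] % [W x]]] * [Z [Z [W x]] % [W c]]]]

11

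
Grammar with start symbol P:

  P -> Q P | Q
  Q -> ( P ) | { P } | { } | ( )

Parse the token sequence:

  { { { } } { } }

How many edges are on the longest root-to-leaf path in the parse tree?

[P [Q { [P [Q { [P [Q { }]] }] [P [Q { }]]] }]]

6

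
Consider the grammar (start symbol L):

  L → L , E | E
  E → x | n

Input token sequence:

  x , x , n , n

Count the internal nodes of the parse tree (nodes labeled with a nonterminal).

8

[L [L [L [L [E x]] , [E x]] , [E n]] , [E n]]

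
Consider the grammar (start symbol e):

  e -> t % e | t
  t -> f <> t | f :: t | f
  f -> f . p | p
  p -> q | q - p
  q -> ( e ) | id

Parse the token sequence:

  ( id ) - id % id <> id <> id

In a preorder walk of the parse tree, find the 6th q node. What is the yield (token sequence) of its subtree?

[e [t [f [p [q ( [e [t [f [p [q id]]]]] )] - [p [q id]]]]] % [e [t [f [p [q id]]] <> [t [f [p [q id]]] <> [t [f [p [q id]]]]]]]]

id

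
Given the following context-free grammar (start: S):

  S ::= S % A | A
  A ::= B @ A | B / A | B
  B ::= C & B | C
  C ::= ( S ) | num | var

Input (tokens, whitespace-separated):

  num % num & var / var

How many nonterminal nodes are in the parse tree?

[S [S [A [B [C num]]]] % [A [B [C num] & [B [C var]]] / [A [B [C var]]]]]

13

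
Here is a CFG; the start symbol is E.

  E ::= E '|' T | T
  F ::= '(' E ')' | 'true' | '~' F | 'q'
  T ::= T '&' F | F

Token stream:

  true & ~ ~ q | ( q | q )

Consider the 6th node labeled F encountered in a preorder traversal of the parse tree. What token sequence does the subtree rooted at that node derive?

q

[E [E [T [T [F true]] & [F ~ [F ~ [F q]]]]] | [T [F ( [E [E [T [F q]]] | [T [F q]]] )]]]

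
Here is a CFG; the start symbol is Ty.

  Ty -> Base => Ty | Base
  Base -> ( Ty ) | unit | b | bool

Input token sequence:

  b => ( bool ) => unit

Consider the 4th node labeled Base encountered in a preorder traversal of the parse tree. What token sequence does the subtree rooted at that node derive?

unit

[Ty [Base b] => [Ty [Base ( [Ty [Base bool]] )] => [Ty [Base unit]]]]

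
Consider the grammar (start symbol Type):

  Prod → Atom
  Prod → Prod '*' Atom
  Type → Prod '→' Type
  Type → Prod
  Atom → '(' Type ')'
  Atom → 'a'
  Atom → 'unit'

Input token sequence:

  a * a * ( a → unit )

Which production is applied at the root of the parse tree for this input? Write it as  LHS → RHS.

[Type [Prod [Prod [Prod [Atom a]] * [Atom a]] * [Atom ( [Type [Prod [Atom a]] → [Type [Prod [Atom unit]]]] )]]]

Type → Prod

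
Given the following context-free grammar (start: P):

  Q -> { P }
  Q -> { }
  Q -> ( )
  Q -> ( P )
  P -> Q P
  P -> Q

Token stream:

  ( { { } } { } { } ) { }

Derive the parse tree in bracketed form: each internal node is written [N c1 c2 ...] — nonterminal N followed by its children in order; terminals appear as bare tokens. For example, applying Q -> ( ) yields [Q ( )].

[P [Q ( [P [Q { [P [Q { }]] }] [P [Q { }] [P [Q { }]]]] )] [P [Q { }]]]

P
Q P
( P ) P
( Q P ) P
( { P } P ) P
( { Q } P ) P
( { { } } P ) P
( { { } } Q P ) P
( { { } } { } P ) P
( { { } } { } Q ) P
( { { } } { } { } ) P
( { { } } { } { } ) Q
( { { } } { } { } ) { }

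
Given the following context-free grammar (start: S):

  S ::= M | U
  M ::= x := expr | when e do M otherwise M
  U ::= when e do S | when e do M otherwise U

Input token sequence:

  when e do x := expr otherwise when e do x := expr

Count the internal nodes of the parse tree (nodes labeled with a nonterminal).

[S [U when e do [M x := expr] otherwise [U when e do [S [M x := expr]]]]]

6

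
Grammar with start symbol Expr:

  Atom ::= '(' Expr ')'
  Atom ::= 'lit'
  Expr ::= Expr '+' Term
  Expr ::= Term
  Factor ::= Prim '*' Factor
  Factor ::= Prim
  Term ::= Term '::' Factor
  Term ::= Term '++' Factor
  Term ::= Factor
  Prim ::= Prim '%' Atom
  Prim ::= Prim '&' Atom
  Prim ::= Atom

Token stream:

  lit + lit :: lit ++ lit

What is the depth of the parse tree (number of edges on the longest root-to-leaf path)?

[Expr [Expr [Term [Factor [Prim [Atom lit]]]]] + [Term [Term [Term [Factor [Prim [Atom lit]]]] :: [Factor [Prim [Atom lit]]]] ++ [Factor [Prim [Atom lit]]]]]

7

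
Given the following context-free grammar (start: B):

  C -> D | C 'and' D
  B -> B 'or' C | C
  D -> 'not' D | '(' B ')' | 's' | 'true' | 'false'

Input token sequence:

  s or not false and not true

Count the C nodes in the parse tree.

[B [B [C [D s]]] or [C [C [D not [D false]]] and [D not [D true]]]]

3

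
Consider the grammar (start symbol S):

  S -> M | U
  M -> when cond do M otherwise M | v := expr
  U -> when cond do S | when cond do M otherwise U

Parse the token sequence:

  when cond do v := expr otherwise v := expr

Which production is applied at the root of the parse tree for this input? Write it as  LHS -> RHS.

S -> M

[S [M when cond do [M v := expr] otherwise [M v := expr]]]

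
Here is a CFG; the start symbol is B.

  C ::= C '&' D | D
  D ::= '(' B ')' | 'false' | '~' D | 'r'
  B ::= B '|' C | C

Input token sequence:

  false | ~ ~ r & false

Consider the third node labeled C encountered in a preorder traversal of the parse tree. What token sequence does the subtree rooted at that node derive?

~ ~ r

[B [B [C [D false]]] | [C [C [D ~ [D ~ [D r]]]] & [D false]]]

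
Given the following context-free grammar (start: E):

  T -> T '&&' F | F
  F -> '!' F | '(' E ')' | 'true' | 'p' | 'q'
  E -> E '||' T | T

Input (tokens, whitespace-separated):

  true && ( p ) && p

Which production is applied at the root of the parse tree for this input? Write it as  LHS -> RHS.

[E [T [T [T [F true]] && [F ( [E [T [F p]]] )]] && [F p]]]

E -> T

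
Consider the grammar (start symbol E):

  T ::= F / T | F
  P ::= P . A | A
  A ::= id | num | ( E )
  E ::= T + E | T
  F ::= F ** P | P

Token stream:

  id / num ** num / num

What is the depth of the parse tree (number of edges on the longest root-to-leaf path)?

[E [T [F [P [A id]]] / [T [F [F [P [A num]]] ** [P [A num]]] / [T [F [P [A num]]]]]]]

7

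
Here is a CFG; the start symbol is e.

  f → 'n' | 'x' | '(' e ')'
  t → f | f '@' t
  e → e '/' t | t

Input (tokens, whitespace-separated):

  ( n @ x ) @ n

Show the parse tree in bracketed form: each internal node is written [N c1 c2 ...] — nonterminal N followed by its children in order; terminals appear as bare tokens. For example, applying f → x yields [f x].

e
t
f @ t
( e ) @ t
( t ) @ t
( f @ t ) @ t
( n @ t ) @ t
( n @ f ) @ t
( n @ x ) @ t
( n @ x ) @ f
( n @ x ) @ n

[e [t [f ( [e [t [f n] @ [t [f x]]]] )] @ [t [f n]]]]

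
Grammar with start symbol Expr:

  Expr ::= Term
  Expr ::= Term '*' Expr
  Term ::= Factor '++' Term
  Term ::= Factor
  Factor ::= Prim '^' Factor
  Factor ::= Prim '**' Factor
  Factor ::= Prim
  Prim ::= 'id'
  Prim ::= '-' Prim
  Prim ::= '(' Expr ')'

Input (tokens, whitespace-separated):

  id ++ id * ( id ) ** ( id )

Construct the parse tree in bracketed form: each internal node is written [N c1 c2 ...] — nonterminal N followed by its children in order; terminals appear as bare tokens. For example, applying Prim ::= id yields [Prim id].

Expr
Term * Expr
Factor ++ Term * Expr
Prim ++ Term * Expr
id ++ Term * Expr
id ++ Factor * Expr
id ++ Prim * Expr
id ++ id * Expr
id ++ id * Term
id ++ id * Factor
id ++ id * Prim ** Factor
id ++ id * ( Expr ) ** Factor
id ++ id * ( Term ) ** Factor
id ++ id * ( Factor ) ** Factor
id ++ id * ( Prim ) ** Factor
id ++ id * ( id ) ** Factor
id ++ id * ( id ) ** Prim
id ++ id * ( id ) ** ( Expr )
id ++ id * ( id ) ** ( Term )
id ++ id * ( id ) ** ( Factor )
id ++ id * ( id ) ** ( Prim )
id ++ id * ( id ) ** ( id )

[Expr [Term [Factor [Prim id]] ++ [Term [Factor [Prim id]]]] * [Expr [Term [Factor [Prim ( [Expr [Term [Factor [Prim id]]]] )] ** [Factor [Prim ( [Expr [Term [Factor [Prim id]]]] )]]]]]]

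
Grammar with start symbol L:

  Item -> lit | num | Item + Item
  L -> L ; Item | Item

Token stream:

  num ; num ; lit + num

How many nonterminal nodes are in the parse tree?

[L [L [L [Item num]] ; [Item num]] ; [Item [Item lit] + [Item num]]]

8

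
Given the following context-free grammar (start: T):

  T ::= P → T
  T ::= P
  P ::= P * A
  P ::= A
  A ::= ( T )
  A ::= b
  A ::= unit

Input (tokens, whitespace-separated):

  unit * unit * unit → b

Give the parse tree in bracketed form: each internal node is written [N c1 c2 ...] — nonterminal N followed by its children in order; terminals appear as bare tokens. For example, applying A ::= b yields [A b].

[T [P [P [P [A unit]] * [A unit]] * [A unit]] → [T [P [A b]]]]

T
P → T
P * A → T
P * A * A → T
A * A * A → T
unit * A * A → T
unit * unit * A → T
unit * unit * unit → T
unit * unit * unit → P
unit * unit * unit → A
unit * unit * unit → b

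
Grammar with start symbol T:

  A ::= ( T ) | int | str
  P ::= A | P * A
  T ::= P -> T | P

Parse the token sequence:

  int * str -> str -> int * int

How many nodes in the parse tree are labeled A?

5

[T [P [P [A int]] * [A str]] -> [T [P [A str]] -> [T [P [P [A int]] * [A int]]]]]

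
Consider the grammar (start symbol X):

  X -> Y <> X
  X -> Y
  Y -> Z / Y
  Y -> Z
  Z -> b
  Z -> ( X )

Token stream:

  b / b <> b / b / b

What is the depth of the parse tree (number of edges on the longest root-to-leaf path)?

[X [Y [Z b] / [Y [Z b]]] <> [X [Y [Z b] / [Y [Z b] / [Y [Z b]]]]]]

6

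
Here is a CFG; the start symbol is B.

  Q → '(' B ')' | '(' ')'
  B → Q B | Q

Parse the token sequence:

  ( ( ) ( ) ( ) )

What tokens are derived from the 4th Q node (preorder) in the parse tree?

[B [Q ( [B [Q ( )] [B [Q ( )] [B [Q ( )]]]] )]]

( )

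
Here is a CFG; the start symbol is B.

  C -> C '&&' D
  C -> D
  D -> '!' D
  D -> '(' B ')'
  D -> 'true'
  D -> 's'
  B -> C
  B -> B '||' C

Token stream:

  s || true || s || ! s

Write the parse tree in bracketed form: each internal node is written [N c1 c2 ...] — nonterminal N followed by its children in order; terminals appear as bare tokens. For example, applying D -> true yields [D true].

[B [B [B [B [C [D s]]] || [C [D true]]] || [C [D s]]] || [C [D ! [D s]]]]

B
B || C
B || C || C
B || C || C || C
C || C || C || C
D || C || C || C
s || C || C || C
s || D || C || C
s || true || C || C
s || true || D || C
s || true || s || C
s || true || s || D
s || true || s || ! D
s || true || s || ! s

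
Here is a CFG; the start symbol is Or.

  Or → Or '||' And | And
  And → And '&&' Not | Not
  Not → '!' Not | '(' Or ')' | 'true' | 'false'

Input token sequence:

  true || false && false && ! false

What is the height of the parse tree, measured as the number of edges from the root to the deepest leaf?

5

[Or [Or [And [Not true]]] || [And [And [And [Not false]] && [Not false]] && [Not ! [Not false]]]]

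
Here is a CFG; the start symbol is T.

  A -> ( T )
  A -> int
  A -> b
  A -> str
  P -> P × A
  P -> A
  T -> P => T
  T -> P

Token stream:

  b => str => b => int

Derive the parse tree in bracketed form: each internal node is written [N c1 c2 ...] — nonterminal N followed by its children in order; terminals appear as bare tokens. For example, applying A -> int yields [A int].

T
P => T
A => T
b => T
b => P => T
b => A => T
b => str => T
b => str => P => T
b => str => A => T
b => str => b => T
b => str => b => P
b => str => b => A
b => str => b => int

[T [P [A b]] => [T [P [A str]] => [T [P [A b]] => [T [P [A int]]]]]]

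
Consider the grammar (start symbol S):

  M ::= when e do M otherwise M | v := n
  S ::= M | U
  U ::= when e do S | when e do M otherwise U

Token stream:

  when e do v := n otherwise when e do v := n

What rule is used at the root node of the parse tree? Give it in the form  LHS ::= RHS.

[S [U when e do [M v := n] otherwise [U when e do [S [M v := n]]]]]

S ::= U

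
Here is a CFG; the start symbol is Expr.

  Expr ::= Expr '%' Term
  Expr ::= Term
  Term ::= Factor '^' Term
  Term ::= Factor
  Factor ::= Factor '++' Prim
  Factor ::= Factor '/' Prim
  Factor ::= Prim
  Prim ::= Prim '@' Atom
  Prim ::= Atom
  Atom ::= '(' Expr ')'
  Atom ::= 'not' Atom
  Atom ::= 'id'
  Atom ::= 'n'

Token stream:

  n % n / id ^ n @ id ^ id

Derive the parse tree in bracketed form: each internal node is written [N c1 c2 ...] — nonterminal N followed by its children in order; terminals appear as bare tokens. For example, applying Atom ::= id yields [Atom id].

Expr
Expr % Term
Term % Term
Factor % Term
Prim % Term
Atom % Term
n % Term
n % Factor ^ Term
n % Factor / Prim ^ Term
n % Prim / Prim ^ Term
n % Atom / Prim ^ Term
n % n / Prim ^ Term
n % n / Atom ^ Term
n % n / id ^ Term
n % n / id ^ Factor ^ Term
n % n / id ^ Prim ^ Term
n % n / id ^ Prim @ Atom ^ Term
n % n / id ^ Atom @ Atom ^ Term
n % n / id ^ n @ Atom ^ Term
n % n / id ^ n @ id ^ Term
n % n / id ^ n @ id ^ Factor
n % n / id ^ n @ id ^ Prim
n % n / id ^ n @ id ^ Atom
n % n / id ^ n @ id ^ id

[Expr [Expr [Term [Factor [Prim [Atom n]]]]] % [Term [Factor [Factor [Prim [Atom n]]] / [Prim [Atom id]]] ^ [Term [Factor [Prim [Prim [Atom n]] @ [Atom id]]] ^ [Term [Factor [Prim [Atom id]]]]]]]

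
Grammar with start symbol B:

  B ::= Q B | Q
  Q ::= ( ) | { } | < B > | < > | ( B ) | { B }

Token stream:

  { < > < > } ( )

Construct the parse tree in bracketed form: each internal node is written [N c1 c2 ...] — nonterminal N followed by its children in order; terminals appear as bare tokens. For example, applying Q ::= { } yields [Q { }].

B
Q B
{ B } B
{ Q B } B
{ < > B } B
{ < > Q } B
{ < > < > } B
{ < > < > } Q
{ < > < > } ( )

[B [Q { [B [Q < >] [B [Q < >]]] }] [B [Q ( )]]]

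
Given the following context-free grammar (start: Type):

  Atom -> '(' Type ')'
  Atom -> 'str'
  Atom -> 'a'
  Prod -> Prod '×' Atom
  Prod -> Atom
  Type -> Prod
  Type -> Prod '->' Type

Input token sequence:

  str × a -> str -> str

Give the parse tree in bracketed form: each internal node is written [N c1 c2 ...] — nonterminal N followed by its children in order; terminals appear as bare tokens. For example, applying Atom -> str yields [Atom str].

Type
Prod -> Type
Prod × Atom -> Type
Atom × Atom -> Type
str × Atom -> Type
str × a -> Type
str × a -> Prod -> Type
str × a -> Atom -> Type
str × a -> str -> Type
str × a -> str -> Prod
str × a -> str -> Atom
str × a -> str -> str

[Type [Prod [Prod [Atom str]] × [Atom a]] -> [Type [Prod [Atom str]] -> [Type [Prod [Atom str]]]]]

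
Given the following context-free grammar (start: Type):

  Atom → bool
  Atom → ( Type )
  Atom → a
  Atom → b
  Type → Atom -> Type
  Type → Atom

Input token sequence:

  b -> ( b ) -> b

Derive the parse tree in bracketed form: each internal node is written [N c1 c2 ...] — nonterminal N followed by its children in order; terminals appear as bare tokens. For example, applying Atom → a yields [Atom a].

[Type [Atom b] -> [Type [Atom ( [Type [Atom b]] )] -> [Type [Atom b]]]]

Type
Atom -> Type
b -> Type
b -> Atom -> Type
b -> ( Type ) -> Type
b -> ( Atom ) -> Type
b -> ( b ) -> Type
b -> ( b ) -> Atom
b -> ( b ) -> b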